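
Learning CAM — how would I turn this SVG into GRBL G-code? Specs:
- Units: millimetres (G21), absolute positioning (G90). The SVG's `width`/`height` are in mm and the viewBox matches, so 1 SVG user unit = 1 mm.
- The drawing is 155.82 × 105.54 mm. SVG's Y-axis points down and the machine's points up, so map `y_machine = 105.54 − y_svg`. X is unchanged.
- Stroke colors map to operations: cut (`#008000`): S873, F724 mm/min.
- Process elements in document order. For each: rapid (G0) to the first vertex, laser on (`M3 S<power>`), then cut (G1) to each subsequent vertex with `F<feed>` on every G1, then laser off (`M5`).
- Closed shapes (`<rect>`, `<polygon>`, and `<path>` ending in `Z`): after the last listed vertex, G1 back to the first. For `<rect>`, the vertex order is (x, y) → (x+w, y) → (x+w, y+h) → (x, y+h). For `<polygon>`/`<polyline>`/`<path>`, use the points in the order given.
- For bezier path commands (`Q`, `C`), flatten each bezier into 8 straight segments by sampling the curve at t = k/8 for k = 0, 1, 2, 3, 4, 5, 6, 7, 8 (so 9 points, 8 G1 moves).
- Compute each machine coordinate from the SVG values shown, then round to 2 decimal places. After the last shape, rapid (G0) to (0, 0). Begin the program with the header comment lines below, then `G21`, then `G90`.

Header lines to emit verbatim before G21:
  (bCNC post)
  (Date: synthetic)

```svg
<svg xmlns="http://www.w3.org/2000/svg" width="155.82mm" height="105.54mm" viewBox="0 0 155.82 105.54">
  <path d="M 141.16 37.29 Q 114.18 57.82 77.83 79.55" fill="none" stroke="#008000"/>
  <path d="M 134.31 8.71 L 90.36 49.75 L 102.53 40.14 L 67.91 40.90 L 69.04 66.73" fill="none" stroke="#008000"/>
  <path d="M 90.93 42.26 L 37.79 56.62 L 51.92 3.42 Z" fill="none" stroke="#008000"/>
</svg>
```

(bCNC post)
(Date: synthetic)
G21
G90
G0 X141.16 Y68.25
M3 S873
G1 X134.27 Y63.10 F724
G1 X127.08 Y57.91 F724
G1 X119.61 Y52.68 F724
G1 X111.84 Y47.42 F724
G1 X103.77 Y42.12 F724
G1 X95.42 Y36.78 F724
G1 X86.77 Y31.40 F724
G1 X77.83 Y25.99 F724
M5
G0 X134.31 Y96.83
M3 S873
G1 X90.36 Y55.79 F724
G1 X102.53 Y65.40 F724
G1 X67.91 Y64.64 F724
G1 X69.04 Y38.81 F724
M5
G0 X90.93 Y63.28
M3 S873
G1 X37.79 Y48.92 F724
G1 X51.92 Y102.12 F724
G1 X90.93 Y63.28 F724
M5
G0 X0.00 Y0.00

Since the viewBox matches the mm dimensions, user units are millimetres directly. The only transform is the Y-flip y_m = 105.54 − y_svg.

Shape 1 is a quadratic bezier drawn with `<path>`. Its stroke #008000 means cut at S873, F724. After flipping Y the toolpath is (141.16,68.25) → (134.27,63.10) → (127.08,57.91) → (119.61,52.68) → (111.84,47.42) → (103.77,42.12) → (95.42,36.78) → (86.77,31.40) → (77.83,25.99).

Shape 2 is a open polyline drawn with `<path>`. Its stroke #008000 means cut at S873, F724. After flipping Y the toolpath is (134.31,96.83) → (90.36,55.79) → (102.53,65.40) → (67.91,64.64) → (69.04,38.81).

Shape 3 is a regular polygon drawn with `<path>`. Its stroke #008000 means cut at S873, F724. After flipping Y the toolpath is (90.93,63.28) → (37.79,48.92) → (51.92,102.12) → (90.93,63.28), returning to the start.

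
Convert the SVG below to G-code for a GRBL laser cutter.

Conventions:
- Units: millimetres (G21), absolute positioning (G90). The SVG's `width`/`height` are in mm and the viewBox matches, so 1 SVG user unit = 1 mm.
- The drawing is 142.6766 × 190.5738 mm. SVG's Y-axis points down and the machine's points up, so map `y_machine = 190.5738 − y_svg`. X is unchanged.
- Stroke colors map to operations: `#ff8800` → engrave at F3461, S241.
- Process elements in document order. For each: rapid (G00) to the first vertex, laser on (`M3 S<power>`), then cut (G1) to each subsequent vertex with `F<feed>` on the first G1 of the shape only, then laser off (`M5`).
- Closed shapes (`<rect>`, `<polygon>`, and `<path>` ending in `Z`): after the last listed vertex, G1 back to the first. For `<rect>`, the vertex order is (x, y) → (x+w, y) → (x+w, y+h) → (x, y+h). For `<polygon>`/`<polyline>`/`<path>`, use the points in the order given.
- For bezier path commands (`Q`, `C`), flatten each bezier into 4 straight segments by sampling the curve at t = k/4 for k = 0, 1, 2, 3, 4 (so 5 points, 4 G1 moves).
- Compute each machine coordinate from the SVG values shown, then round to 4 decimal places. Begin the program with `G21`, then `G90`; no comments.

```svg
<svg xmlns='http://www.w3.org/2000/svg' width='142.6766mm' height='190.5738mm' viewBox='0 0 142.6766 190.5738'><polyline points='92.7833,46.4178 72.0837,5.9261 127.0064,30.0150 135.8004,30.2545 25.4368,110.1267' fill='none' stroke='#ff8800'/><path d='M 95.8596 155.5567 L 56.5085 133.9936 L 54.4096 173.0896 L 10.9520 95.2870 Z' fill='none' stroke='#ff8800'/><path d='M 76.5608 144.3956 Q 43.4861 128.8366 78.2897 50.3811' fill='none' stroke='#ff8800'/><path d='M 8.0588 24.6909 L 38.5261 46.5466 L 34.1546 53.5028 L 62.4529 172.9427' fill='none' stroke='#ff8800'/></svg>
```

G21
G90
G00 X92.7833 Y144.1560
M3 S241
G1 X72.0837 Y184.6477 F3461
G1 X127.0064 Y160.5588
G1 X135.8004 Y160.3193
G1 X25.4368 Y80.4471
M5
G00 X95.8596 Y35.0171
M3 S241
G1 X56.5085 Y56.5802 F3461
G1 X54.4096 Y17.4842
G1 X10.9520 Y95.2868
G1 X95.8596 Y35.0171
M5
G00 X76.5608 Y46.1782
M3 S241
G1 X64.2658 Y57.8887 F3461
G1 X60.4557 Y77.4613
G1 X65.1303 Y104.8960
G1 X78.2897 Y140.1927
M5
G00 X8.0588 Y165.8829
M3 S241
G1 X38.5261 Y144.0272 F3461
G1 X34.1546 Y137.0710
G1 X62.4529 Y17.6311
M5

viewBox `0 0 142.6766 190.5738` with mm width/height → 1 unit = 1 mm. Flip: y_m = 190.5738 − y_svg.

**Shape 1** — `<polyline>` open polyline, stroke `#ff8800` → engrave (S241, F3461). Machine vertices: (92.7833,144.1560) → (72.0837,184.6477) → (127.0064,160.5588) → (135.8004,160.3193) → (25.4368,80.4471). Open path.

**Shape 2** — `<path>` closed polygon, stroke `#ff8800` → engrave (S241, F3461). Machine vertices: (95.8596,35.0171) → (56.5085,56.5802) → (54.4096,17.4842) → (10.9520,95.2868) → (95.8596,35.0171). Closed: final G1 returns to the first vertex.

**Shape 3** — `<path>` quadratic bezier, stroke `#ff8800` → engrave (S241, F3461). Control points (SVG): P0=(76.5608,144.3956), P1=(43.4861,128.8366), P2=(78.2897,50.3811); sampled at t=k/4. Machine vertices: (76.5608,46.1782) → (64.2658,57.8887) → (60.4557,77.4613) → (65.1303,104.8960) → (78.2897,140.1927). Open path.

**Shape 4** — `<path>` open polyline, stroke `#ff8800` → engrave (S241, F3461). Machine vertices: (8.0588,165.8829) → (38.5261,144.0272) → (34.1546,137.0710) → (62.4529,17.6311). Open path.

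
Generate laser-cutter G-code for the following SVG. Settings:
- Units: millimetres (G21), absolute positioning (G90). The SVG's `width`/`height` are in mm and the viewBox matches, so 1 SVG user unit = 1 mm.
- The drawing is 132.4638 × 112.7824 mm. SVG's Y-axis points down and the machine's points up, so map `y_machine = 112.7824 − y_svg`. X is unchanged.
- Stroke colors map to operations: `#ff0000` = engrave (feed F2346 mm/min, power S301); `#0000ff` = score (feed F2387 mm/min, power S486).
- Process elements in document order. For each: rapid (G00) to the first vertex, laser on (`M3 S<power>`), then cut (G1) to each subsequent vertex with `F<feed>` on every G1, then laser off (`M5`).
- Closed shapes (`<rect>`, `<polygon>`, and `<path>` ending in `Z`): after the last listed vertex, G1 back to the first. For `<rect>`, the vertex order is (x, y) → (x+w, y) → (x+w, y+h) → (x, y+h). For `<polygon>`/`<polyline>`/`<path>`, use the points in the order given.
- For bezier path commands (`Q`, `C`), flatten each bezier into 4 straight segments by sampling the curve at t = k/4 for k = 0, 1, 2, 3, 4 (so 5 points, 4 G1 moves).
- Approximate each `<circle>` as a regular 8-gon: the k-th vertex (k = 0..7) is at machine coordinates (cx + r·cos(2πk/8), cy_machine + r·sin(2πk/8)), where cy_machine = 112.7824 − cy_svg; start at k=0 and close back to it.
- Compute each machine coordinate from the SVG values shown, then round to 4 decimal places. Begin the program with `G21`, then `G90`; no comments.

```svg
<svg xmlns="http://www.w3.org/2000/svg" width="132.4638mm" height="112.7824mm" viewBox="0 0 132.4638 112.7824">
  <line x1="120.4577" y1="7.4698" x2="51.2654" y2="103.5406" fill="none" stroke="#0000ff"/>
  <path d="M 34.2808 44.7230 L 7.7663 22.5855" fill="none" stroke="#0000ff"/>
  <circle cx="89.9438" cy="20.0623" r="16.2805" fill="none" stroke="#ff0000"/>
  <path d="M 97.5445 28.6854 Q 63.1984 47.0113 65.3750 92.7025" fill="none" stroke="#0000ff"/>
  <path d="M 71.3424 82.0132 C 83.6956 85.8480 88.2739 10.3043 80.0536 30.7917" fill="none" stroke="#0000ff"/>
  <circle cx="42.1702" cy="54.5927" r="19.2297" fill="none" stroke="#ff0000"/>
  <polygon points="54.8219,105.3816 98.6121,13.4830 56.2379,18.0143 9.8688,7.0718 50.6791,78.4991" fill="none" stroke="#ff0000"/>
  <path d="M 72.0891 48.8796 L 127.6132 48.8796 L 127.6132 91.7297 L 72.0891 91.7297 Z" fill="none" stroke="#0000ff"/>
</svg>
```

viewBox `0 0 132.4638 112.7824` with mm width/height → 1 unit = 1 mm. Flip: y_m = 112.7824 − y_svg.

**Shape 1** — `<line>` line segment, stroke `#0000ff` → score (S486, F2387). Machine vertices: (120.4577,105.3126) → (51.2654,9.2418). Open path.

**Shape 2** — `<path>` line segment, stroke `#0000ff` → score (S486, F2387). Machine vertices: (34.2808,68.0594) → (7.7663,90.1969). Open path.

**Shape 3** — `<circle>` circle, stroke `#ff0000` → engrave (S301, F2346). Machine vertices: (106.2243,92.7201) → (101.4559,104.2322) → (89.9438,109.0006) → (78.4317,104.2322) → (73.6633,92.7201) → (78.4317,81.2080) → (89.9438,76.4396) → (101.4559,81.2080) → (106.2243,92.7201). Closed: final G1 returns to the first vertex.

**Shape 4** — `<path>` quadratic bezier, stroke `#0000ff` → score (S486, F2387). Control points (SVG): P0=(97.5445,28.6854), P1=(63.1984,47.0113), P2=(65.3750,92.7025); sampled at t=k/4. Machine vertices: (97.5445,84.0970) → (82.6541,73.2237) → (72.3291,58.9298) → (66.5694,41.2152) → (65.3750,20.0799). Open path.

**Shape 5** — `<path>` cubic bezier, stroke `#0000ff` → score (S486, F2387). Control points (SVG): P0=(71.3424,82.0132), P1=(83.6956,85.8480), P2=(88.2739,10.3043), P3=(80.0536,30.7917); sampled at t=k/4. Machine vertices: (71.3424,30.7692) → (79.0710,40.0358) → (83.4131,62.6247) → (83.8976,82.0912) → (80.0536,81.9907). Open path.

**Shape 6** — `<circle>` circle, stroke `#ff0000` → engrave (S301, F2346). Machine vertices: (61.3999,58.1897) → (55.7677,71.7872) → (42.1702,77.4194) → (28.5727,71.7872) → (22.9405,58.1897) → (28.5727,44.5922) → (42.1702,38.9600) → (55.7677,44.5922) → (61.3999,58.1897). Closed: final G1 returns to the first vertex.

**Shape 7** — `<polygon>` closed polygon, stroke `#ff0000` → engrave (S301, F2346). Machine vertices: (54.8219,7.4008) → (98.6121,99.2994) → (56.2379,94.7681) → (9.8688,105.7106) → (50.6791,34.2833) → (54.8219,7.4008). Closed: final G1 returns to the first vertex.

**Shape 8** — `<path>` rectangle, stroke `#0000ff` → score (S486, F2387). Machine vertices: (72.0891,63.9028) → (127.6132,63.9028) → (127.6132,21.0527) → (72.0891,21.0527) → (72.0891,63.9028). Closed: final G1 returns to the first vertex.

G21
G90
G00 X120.4577 Y105.3126
M3 S486
G1 X51.2654 Y9.2418 F2387
M5
G00 X34.2808 Y68.0594
M3 S486
G1 X7.7663 Y90.1969 F2387
M5
G00 X106.2243 Y92.7201
M3 S301
G1 X101.4559 Y104.2322 F2346
G1 X89.9438 Y109.0006 F2346
G1 X78.4317 Y104.2322 F2346
G1 X73.6633 Y92.7201 F2346
G1 X78.4317 Y81.2080 F2346
G1 X89.9438 Y76.4396 F2346
G1 X101.4559 Y81.2080 F2346
G1 X106.2243 Y92.7201 F2346
M5
G00 X97.5445 Y84.0970
M3 S486
G1 X82.6541 Y73.2237 F2387
G1 X72.3291 Y58.9298 F2387
G1 X66.5694 Y41.2152 F2387
G1 X65.3750 Y20.0799 F2387
M5
G00 X71.3424 Y30.7692
M3 S486
G1 X79.0710 Y40.0358 F2387
G1 X83.4131 Y62.6247 F2387
G1 X83.8976 Y82.0912 F2387
G1 X80.0536 Y81.9907 F2387
M5
G00 X61.3999 Y58.1897
M3 S301
G1 X55.7677 Y71.7872 F2346
G1 X42.1702 Y77.4194 F2346
G1 X28.5727 Y71.7872 F2346
G1 X22.9405 Y58.1897 F2346
G1 X28.5727 Y44.5922 F2346
G1 X42.1702 Y38.9600 F2346
G1 X55.7677 Y44.5922 F2346
G1 X61.3999 Y58.1897 F2346
M5
G00 X54.8219 Y7.4008
M3 S301
G1 X98.6121 Y99.2994 F2346
G1 X56.2379 Y94.7681 F2346
G1 X9.8688 Y105.7106 F2346
G1 X50.6791 Y34.2833 F2346
G1 X54.8219 Y7.4008 F2346
M5
G00 X72.0891 Y63.9028
M3 S486
G1 X127.6132 Y63.9028 F2387
G1 X127.6132 Y21.0527 F2387
G1 X72.0891 Y21.0527 F2387
G1 X72.0891 Y63.9028 F2387
M5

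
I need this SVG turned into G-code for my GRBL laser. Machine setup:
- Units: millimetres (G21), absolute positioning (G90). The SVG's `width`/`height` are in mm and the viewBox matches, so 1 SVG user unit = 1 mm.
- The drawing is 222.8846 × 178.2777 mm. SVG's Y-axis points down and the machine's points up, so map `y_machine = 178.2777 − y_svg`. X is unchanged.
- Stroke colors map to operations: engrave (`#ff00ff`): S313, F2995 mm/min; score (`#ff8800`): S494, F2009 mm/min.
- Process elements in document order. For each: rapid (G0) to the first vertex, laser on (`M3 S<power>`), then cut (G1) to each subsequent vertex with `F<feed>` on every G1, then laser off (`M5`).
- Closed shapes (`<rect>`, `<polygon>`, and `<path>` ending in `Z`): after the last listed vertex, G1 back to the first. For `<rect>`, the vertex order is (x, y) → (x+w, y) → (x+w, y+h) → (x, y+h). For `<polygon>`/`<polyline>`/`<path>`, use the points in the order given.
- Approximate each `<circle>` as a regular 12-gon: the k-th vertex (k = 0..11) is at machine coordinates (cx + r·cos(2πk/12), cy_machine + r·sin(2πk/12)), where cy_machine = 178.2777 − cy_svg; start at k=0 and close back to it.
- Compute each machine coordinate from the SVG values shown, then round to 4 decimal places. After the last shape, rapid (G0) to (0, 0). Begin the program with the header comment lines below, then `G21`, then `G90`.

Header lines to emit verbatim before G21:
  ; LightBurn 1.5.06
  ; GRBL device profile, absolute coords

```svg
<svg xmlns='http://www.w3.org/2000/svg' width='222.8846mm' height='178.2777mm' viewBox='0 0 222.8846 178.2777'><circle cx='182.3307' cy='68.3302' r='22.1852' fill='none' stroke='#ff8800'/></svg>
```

viewBox `0 0 222.8846 178.2777` with mm width/height → 1 unit = 1 mm. Flip: y_m = 178.2777 − y_svg.

**Shape 1** — `<circle>` circle, stroke `#ff8800` → score (S494, F2009). Machine vertices: (204.5159,109.9475) → (201.5436,121.0401) → (193.4233,129.1604) → (182.3307,132.1327) → (171.2381,129.1604) → (163.1178,121.0401) → (160.1455,109.9475) → (163.1178,98.8549) → (171.2381,90.7346) → (182.3307,87.7623) → (193.4233,90.7346) → (201.5436,98.8549) → (204.5159,109.9475). Closed: final G1 returns to the first vertex.

; LightBurn 1.5.06
; GRBL device profile, absolute coords
G21
G90
G0 X204.5159 Y109.9475
M3 S494
G1 X201.5436 Y121.0401 F2009
G1 X193.4233 Y129.1604 F2009
G1 X182.3307 Y132.1327 F2009
G1 X171.2381 Y129.1604 F2009
G1 X163.1178 Y121.0401 F2009
G1 X160.1455 Y109.9475 F2009
G1 X163.1178 Y98.8549 F2009
G1 X171.2381 Y90.7346 F2009
G1 X182.3307 Y87.7623 F2009
G1 X193.4233 Y90.7346 F2009
G1 X201.5436 Y98.8549 F2009
G1 X204.5159 Y109.9475 F2009
M5
G0 X0.0000 Y0.0000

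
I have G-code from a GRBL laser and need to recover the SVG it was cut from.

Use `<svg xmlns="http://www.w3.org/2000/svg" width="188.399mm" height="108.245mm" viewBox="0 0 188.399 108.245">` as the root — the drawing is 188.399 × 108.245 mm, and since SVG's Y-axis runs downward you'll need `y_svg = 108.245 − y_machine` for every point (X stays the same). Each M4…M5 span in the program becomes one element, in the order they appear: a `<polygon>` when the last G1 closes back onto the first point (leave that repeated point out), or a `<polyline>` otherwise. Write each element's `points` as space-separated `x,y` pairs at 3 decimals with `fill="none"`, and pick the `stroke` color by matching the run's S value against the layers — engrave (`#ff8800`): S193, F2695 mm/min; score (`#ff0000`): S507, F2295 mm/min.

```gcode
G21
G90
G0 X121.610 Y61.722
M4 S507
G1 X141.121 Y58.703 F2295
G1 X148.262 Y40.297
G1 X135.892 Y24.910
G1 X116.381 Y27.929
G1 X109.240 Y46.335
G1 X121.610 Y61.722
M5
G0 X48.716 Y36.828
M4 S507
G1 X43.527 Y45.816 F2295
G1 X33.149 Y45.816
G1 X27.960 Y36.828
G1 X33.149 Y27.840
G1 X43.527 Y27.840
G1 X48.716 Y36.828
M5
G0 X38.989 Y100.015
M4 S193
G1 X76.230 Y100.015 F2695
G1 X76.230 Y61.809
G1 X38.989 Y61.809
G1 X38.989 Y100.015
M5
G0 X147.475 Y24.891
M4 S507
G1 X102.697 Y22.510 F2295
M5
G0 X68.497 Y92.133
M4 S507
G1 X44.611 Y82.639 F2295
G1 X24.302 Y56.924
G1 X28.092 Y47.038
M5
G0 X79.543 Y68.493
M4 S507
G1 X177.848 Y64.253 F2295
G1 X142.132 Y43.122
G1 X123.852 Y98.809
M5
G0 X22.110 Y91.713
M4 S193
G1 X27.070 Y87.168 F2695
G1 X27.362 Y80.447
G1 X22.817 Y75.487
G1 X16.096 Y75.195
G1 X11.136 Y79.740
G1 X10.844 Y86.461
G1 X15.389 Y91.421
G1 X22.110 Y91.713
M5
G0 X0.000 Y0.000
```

Machine Y-up, SVG Y-down with viewBox height 108.245, so y_svg = 108.245 − y_machine; X carries over.

Run 1: the run's S507 means `#ff0000` (score). The run returns to its start, so emit a `<polygon>` with points (Y-flipped): 121.610,46.523 141.121,49.542 148.262,67.948 135.892,83.335 116.381,80.316 109.240,61.910.

Run 2: power S507 maps to stroke `#ff0000` (score). The run returns to its start, so emit a `<polygon>` with points (Y-flipped): 48.716,71.417 43.527,62.429 33.149,62.429 27.960,71.417 33.149,80.405 43.527,80.405.

Run 3: S193 ⇒ engrave layer `#ff8800`. The run returns to its start, so emit a `<polygon>` with points (Y-flipped): 38.989,8.230 76.230,8.230 76.230,46.436 38.989,46.436.

Run 4: S507 ⇒ score layer `#ff0000`. The run is open, so emit a `<polyline>` with points (Y-flipped): 147.475,83.354 102.697,85.735.

Run 5: the run's S507 means `#ff0000` (score). The run is open, so emit a `<polyline>` with points (Y-flipped): 68.497,16.112 44.611,25.606 24.302,51.321 28.092,61.207.

Run 6: the run's S507 means `#ff0000` (score). The run is open, so emit a `<polyline>` with points (Y-flipped): 79.543,39.752 177.848,43.992 142.132,65.123 123.852,9.436.

Run 7: the run's S193 means `#ff8800` (engrave). The run returns to its start, so emit a `<polygon>` with points (Y-flipped): 22.110,16.532 27.070,21.077 27.362,27.798 22.817,32.758 16.096,33.050 11.136,28.505 10.844,21.784 15.389,16.824.

<svg xmlns="http://www.w3.org/2000/svg" width="188.399mm" height="108.245mm" viewBox="0 0 188.399 108.245">
  <polygon points="121.610,46.523 141.121,49.542 148.262,67.948 135.892,83.335 116.381,80.316 109.240,61.910" fill="none" stroke="#ff0000"/>
  <polygon points="48.716,71.417 43.527,62.429 33.149,62.429 27.960,71.417 33.149,80.405 43.527,80.405" fill="none" stroke="#ff0000"/>
  <polygon points="38.989,8.230 76.230,8.230 76.230,46.436 38.989,46.436" fill="none" stroke="#ff8800"/>
  <polyline points="147.475,83.354 102.697,85.735" fill="none" stroke="#ff0000"/>
  <polyline points="68.497,16.112 44.611,25.606 24.302,51.321 28.092,61.207" fill="none" stroke="#ff0000"/>
  <polyline points="79.543,39.752 177.848,43.992 142.132,65.123 123.852,9.436" fill="none" stroke="#ff0000"/>
  <polygon points="22.110,16.532 27.070,21.077 27.362,27.798 22.817,32.758 16.096,33.050 11.136,28.505 10.844,21.784 15.389,16.824" fill="none" stroke="#ff8800"/>
</svg>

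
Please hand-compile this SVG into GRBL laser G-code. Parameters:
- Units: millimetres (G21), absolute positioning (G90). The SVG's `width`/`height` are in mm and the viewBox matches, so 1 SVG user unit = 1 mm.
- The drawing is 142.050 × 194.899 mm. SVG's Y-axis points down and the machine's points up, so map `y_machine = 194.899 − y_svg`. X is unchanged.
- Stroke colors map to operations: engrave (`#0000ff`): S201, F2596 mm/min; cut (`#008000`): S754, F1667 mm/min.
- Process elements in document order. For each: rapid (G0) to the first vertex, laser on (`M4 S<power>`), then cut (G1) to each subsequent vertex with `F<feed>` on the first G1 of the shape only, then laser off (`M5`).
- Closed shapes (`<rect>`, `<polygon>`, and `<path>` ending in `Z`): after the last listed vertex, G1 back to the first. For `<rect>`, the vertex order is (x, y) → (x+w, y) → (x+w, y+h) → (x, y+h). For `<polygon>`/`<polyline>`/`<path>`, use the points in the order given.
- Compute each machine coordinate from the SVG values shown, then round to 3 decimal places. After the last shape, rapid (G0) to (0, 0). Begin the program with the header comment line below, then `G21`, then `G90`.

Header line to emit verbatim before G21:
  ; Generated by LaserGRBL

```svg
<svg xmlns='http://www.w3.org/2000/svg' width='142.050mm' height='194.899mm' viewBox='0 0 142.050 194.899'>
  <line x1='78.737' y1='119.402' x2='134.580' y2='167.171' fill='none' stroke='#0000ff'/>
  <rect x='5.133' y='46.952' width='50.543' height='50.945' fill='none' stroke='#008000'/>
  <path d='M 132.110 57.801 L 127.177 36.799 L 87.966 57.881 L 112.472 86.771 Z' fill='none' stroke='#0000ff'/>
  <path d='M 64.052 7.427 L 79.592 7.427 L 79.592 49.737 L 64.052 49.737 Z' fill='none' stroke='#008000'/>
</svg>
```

1 u = 1 mm; y_m = 194.899 − y.

[1] `<line>` line segment, #0000ff→engrave S201 F2596: (78.737,75.497) → (134.580,27.728)

[2] `<rect>` rectangle, #008000→cut S754 F1667: (5.133,147.947) → (55.676,147.947) → (55.676,97.002) → (5.133,97.002) → (5.133,147.947) (closed)

[3] `<path>` closed polygon, #0000ff→engrave S201 F2596: (132.110,137.098) → (127.177,158.100) → (87.966,137.018) → (112.472,108.128) → (132.110,137.098) (closed)

[4] `<path>` rectangle, #008000→cut S754 F1667: (64.052,187.472) → (79.592,187.472) → (79.592,145.162) → (64.052,145.162) → (64.052,187.472) (closed)

; Generated by LaserGRBL
G21
G90
G0 X78.737 Y75.497
M4 S201
G1 X134.580 Y27.728 F2596
M5
G0 X5.133 Y147.947
M4 S754
G1 X55.676 Y147.947 F1667
G1 X55.676 Y97.002
G1 X5.133 Y97.002
G1 X5.133 Y147.947
M5
G0 X132.110 Y137.098
M4 S201
G1 X127.177 Y158.100 F2596
G1 X87.966 Y137.018
G1 X112.472 Y108.128
G1 X132.110 Y137.098
M5
G0 X64.052 Y187.472
M4 S754
G1 X79.592 Y187.472 F1667
G1 X79.592 Y145.162
G1 X64.052 Y145.162
G1 X64.052 Y187.472
M5
G0 X0.000 Y0.000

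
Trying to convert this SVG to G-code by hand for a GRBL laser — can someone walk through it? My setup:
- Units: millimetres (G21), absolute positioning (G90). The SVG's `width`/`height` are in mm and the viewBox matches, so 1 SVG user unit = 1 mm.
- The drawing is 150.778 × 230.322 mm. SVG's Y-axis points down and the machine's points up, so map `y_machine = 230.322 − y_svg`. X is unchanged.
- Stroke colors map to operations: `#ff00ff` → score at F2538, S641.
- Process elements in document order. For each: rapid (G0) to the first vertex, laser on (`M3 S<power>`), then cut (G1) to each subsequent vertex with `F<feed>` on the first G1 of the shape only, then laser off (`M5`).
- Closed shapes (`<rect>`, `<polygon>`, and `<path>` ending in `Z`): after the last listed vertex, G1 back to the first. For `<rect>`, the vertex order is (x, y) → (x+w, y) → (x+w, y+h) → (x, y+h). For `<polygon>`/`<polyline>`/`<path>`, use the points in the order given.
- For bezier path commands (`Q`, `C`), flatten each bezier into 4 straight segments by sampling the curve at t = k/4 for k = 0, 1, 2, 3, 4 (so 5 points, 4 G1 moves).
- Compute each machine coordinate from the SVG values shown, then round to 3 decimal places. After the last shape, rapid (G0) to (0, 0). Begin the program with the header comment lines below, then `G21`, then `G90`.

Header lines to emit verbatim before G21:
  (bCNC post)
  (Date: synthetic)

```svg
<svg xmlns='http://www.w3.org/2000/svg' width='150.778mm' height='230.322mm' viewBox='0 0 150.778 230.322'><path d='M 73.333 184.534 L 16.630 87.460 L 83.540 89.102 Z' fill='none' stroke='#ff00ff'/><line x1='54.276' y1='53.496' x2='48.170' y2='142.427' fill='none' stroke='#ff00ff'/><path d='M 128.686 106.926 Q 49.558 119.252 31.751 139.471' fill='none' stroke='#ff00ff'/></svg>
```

1 u = 1 mm; y_m = 230.322 − y.

[1] `<path>` closed polygon, #ff00ff→score S641 F2538: (73.333,45.788) → (16.630,142.862) → (83.540,141.220) → (73.333,45.788) (closed)

[2] `<line>` line segment, #ff00ff→score S641 F2538: (54.276,176.826) → (48.170,87.895)

[3] `<path>` quadratic bezier, #ff00ff→score S641 F2538: (128.686,123.396) → (92.955,116.740) → (64.888,109.097) → (44.487,100.467) → (31.751,90.851)

(bCNC post)
(Date: synthetic)
G21
G90
G0 X73.333 Y45.788
M3 S641
G1 X16.630 Y142.862 F2538
G1 X83.540 Y141.220
G1 X73.333 Y45.788
M5
G0 X54.276 Y176.826
M3 S641
G1 X48.170 Y87.895 F2538
M5
G0 X128.686 Y123.396
M3 S641
G1 X92.955 Y116.740 F2538
G1 X64.888 Y109.097
G1 X44.487 Y100.467
G1 X31.751 Y90.851
M5
G0 X0.000 Y0.000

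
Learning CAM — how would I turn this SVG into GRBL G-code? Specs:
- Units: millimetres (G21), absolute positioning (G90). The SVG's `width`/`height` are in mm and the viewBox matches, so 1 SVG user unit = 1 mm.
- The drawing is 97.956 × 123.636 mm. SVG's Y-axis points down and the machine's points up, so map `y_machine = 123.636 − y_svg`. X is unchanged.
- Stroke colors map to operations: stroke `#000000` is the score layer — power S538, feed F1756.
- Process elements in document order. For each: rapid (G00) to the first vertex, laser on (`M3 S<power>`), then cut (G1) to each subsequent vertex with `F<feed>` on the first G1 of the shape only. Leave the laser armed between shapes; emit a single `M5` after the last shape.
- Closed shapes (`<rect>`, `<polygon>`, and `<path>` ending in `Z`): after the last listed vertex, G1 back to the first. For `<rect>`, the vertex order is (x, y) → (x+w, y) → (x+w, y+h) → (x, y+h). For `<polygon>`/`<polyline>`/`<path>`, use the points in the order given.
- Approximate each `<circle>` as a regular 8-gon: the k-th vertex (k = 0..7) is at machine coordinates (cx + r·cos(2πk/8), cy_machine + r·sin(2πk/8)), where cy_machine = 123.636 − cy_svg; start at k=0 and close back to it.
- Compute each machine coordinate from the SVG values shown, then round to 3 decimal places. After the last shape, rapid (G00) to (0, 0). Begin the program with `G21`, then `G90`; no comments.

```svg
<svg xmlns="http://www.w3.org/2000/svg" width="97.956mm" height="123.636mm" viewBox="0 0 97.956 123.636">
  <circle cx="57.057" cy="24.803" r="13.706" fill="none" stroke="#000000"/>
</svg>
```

Since the viewBox matches the mm dimensions, user units are millimetres directly. The only transform is the Y-flip y_m = 123.636 − y_svg.

Shape 1 is a circle drawn with `<circle>`. Its stroke #000000 means score at S538, F1756. After flipping Y the toolpath is (70.763,98.833) → (66.749,108.525) → (57.057,112.539) → (47.365,108.525) → (43.351,98.833) → (47.365,89.141) → (57.057,85.127) → (66.749,89.141) → (70.763,98.833), returning to the start.

G21
G90
G00 X70.763 Y98.833
M3 S538
G1 X66.749 Y108.525 F1756
G1 X57.057 Y112.539
G1 X47.365 Y108.525
G1 X43.351 Y98.833
G1 X47.365 Y89.141
G1 X57.057 Y85.127
G1 X66.749 Y89.141
G1 X70.763 Y98.833
M5
G00 X0.000 Y0.000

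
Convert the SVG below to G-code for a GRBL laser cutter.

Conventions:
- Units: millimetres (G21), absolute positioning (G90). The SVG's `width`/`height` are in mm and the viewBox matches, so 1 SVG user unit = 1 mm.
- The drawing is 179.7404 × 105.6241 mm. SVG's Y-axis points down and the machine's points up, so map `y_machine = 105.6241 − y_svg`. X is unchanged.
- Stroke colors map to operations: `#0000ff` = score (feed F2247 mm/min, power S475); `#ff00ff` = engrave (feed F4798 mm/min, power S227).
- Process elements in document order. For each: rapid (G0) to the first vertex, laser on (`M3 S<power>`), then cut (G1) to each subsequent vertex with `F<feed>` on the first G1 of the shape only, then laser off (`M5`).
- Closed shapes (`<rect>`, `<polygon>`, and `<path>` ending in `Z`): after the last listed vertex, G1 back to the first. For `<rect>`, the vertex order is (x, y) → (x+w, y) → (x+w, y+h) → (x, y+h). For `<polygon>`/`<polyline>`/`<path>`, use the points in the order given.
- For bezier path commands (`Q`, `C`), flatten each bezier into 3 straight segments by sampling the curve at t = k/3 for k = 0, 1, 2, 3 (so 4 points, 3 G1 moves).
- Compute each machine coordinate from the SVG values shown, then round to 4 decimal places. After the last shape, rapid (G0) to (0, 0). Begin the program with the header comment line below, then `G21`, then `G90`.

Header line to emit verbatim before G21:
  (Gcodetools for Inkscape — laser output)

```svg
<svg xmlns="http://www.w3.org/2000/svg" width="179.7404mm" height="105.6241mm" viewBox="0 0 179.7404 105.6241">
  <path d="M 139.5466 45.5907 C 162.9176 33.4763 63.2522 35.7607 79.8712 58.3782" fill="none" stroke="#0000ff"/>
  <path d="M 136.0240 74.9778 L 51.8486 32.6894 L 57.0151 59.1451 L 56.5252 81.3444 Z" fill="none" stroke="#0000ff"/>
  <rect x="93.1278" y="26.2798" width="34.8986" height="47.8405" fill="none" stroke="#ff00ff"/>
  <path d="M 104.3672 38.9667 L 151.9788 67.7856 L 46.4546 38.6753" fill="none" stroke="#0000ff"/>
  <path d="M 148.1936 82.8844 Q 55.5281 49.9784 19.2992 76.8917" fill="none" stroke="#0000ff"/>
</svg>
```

1 u = 1 mm; y_m = 105.6241 − y.

[1] `<path>` cubic bezier, #0000ff→score S475 F2247: (139.5466,60.0334) → (130.7692,67.1284) → (93.1499,63.3055) → (79.8712,47.2459)

[2] `<path>` closed polygon, #0000ff→score S475 F2247: (136.0240,30.6463) → (51.8486,72.9347) → (57.0151,46.4790) → (56.5252,24.2797) → (136.0240,30.6463) (closed)

[3] `<rect>` rectangle, #ff00ff→engrave S227 F4798: (93.1278,79.3443) → (128.0264,79.3443) → (128.0264,31.5038) → (93.1278,31.5038) → (93.1278,79.3443) (closed)

[4] `<path>` open polyline, #0000ff→score S475 F2247: (104.3672,66.6574) → (151.9788,37.8385) → (46.4546,66.9488)

[5] `<path>` quadratic bezier, #0000ff→score S475 F2247: (148.1936,22.7397) → (92.6873,38.0304) → (49.7225,40.0280) → (19.2992,28.7324)

(Gcodetools for Inkscape — laser output)
G21
G90
G0 X139.5466 Y60.0334
M3 S475
G1 X130.7692 Y67.1284 F2247
G1 X93.1499 Y63.3055
G1 X79.8712 Y47.2459
M5
G0 X136.0240 Y30.6463
M3 S475
G1 X51.8486 Y72.9347 F2247
G1 X57.0151 Y46.4790
G1 X56.5252 Y24.2797
G1 X136.0240 Y30.6463
M5
G0 X93.1278 Y79.3443
M3 S227
G1 X128.0264 Y79.3443 F4798
G1 X128.0264 Y31.5038
G1 X93.1278 Y31.5038
G1 X93.1278 Y79.3443
M5
G0 X104.3672 Y66.6574
M3 S475
G1 X151.9788 Y37.8385 F2247
G1 X46.4546 Y66.9488
M5
G0 X148.1936 Y22.7397
M3 S475
G1 X92.6873 Y38.0304 F2247
G1 X49.7225 Y40.0280
G1 X19.2992 Y28.7324
M5
G0 X0.0000 Y0.0000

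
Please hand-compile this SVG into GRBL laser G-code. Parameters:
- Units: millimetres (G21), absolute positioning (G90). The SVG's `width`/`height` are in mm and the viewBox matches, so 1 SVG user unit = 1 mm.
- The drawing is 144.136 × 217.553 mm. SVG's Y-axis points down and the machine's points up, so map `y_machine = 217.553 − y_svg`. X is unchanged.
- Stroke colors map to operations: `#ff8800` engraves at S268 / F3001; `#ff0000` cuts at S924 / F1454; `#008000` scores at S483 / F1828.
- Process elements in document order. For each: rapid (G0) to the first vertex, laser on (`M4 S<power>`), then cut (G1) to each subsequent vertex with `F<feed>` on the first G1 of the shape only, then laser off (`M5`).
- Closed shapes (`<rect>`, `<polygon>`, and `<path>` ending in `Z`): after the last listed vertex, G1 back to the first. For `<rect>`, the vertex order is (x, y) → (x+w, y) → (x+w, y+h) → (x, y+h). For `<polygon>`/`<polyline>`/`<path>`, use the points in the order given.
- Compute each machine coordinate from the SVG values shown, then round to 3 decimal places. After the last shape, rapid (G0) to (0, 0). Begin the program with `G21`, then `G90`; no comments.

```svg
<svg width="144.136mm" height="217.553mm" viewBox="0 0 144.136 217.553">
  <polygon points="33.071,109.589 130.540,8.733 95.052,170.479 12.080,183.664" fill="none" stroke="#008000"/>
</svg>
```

G21
G90
G0 X33.071 Y107.964
M4 S483
G1 X130.540 Y208.820 F1828
G1 X95.052 Y47.074
G1 X12.080 Y33.889
G1 X33.071 Y107.964
M5
G0 X0.000 Y0.000

Since the viewBox matches the mm dimensions, user units are millimetres directly. The only transform is the Y-flip y_m = 217.553 − y_svg.

Shape 1 is a closed polygon drawn with `<polygon>`. Its stroke #008000 means score at S483, F1828. After flipping Y the toolpath is (33.071,107.964) → (130.540,208.820) → (95.052,47.074) → (12.080,33.889) → (33.071,107.964), returning to the start.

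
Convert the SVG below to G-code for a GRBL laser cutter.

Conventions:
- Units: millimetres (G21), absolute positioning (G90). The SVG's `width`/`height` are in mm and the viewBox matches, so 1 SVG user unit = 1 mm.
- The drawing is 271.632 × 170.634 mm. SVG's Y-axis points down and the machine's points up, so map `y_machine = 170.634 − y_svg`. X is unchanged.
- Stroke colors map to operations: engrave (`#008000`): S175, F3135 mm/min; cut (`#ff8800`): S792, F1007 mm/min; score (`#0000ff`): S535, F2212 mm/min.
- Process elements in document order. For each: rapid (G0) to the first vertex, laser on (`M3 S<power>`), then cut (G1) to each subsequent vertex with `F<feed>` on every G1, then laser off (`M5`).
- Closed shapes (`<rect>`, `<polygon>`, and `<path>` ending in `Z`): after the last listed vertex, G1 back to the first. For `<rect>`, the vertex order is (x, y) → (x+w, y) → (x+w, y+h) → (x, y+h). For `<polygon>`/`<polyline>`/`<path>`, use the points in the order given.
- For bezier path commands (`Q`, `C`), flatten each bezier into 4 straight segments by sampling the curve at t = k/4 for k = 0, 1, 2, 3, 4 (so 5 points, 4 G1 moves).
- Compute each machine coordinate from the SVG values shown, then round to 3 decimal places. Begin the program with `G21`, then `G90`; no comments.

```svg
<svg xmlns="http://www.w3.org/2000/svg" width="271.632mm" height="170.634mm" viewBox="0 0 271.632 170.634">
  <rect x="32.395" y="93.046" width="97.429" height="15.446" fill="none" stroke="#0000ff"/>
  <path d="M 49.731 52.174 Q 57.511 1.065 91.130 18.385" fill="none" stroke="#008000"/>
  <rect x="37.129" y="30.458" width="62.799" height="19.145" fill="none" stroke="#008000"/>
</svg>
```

G21
G90
G0 X32.395 Y77.588
M3 S535
G1 X129.824 Y77.588 F2212
G1 X129.824 Y62.142 F2212
G1 X32.395 Y62.142 F2212
G1 X32.395 Y77.588 F2212
M5
G0 X49.731 Y118.460
M3 S175
G1 X55.236 Y139.738 F3135
G1 X63.971 Y152.462 F3135
G1 X75.935 Y156.632 F3135
G1 X91.130 Y152.249 F3135
M5
G0 X37.129 Y140.176
M3 S175
G1 X99.928 Y140.176 F3135
G1 X99.928 Y121.031 F3135
G1 X37.129 Y121.031 F3135
G1 X37.129 Y140.176 F3135
M5

1 u = 1 mm; y_m = 170.634 − y.

[1] `<rect>` rectangle, #0000ff→score S535 F2212: (32.395,77.588) → (129.824,77.588) → (129.824,62.142) → (32.395,62.142) → (32.395,77.588) (closed)

[2] `<path>` quadratic bezier, #008000→engrave S175 F3135: (49.731,118.460) → (55.236,139.738) → (63.971,152.462) → (75.935,156.632) → (91.130,152.249)

[3] `<rect>` rectangle, #008000→engrave S175 F3135: (37.129,140.176) → (99.928,140.176) → (99.928,121.031) → (37.129,121.031) → (37.129,140.176) (closed)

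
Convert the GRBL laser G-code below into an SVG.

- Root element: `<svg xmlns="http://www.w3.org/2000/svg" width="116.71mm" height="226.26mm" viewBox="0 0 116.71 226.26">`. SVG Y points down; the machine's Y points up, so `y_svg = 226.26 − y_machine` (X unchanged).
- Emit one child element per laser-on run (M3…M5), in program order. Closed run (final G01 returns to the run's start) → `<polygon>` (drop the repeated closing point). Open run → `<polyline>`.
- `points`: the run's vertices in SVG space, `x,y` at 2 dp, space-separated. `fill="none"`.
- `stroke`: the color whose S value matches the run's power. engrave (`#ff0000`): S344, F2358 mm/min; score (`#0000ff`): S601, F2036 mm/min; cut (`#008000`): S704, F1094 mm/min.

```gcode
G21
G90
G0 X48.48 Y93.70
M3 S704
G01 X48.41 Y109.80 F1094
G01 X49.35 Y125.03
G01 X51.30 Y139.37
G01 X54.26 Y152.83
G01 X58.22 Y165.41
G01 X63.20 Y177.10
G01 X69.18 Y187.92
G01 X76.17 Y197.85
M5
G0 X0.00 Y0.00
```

<svg xmlns="http://www.w3.org/2000/svg" width="116.71mm" height="226.26mm" viewBox="0 0 116.71 226.26">
  <polyline points="48.48,132.56 48.41,116.46 49.35,101.23 51.30,86.89 54.26,73.43 58.22,60.85 63.20,49.16 69.18,38.34 76.17,28.41" fill="none" stroke="#008000"/>
</svg>

Each laser-on run becomes one SVG element. Flip Y back into SVG space with y_svg = 226.26 − y_machine. Every run uses S704, so all elements get stroke `#008000` (cut).

Run 1: The run is open, so emit a `<polyline>` with points (Y-flipped): 48.48,132.56 48.41,116.46 49.35,101.23 51.30,86.89 54.26,73.43 58.22,60.85 63.20,49.16 69.18,38.34 76.17,28.41.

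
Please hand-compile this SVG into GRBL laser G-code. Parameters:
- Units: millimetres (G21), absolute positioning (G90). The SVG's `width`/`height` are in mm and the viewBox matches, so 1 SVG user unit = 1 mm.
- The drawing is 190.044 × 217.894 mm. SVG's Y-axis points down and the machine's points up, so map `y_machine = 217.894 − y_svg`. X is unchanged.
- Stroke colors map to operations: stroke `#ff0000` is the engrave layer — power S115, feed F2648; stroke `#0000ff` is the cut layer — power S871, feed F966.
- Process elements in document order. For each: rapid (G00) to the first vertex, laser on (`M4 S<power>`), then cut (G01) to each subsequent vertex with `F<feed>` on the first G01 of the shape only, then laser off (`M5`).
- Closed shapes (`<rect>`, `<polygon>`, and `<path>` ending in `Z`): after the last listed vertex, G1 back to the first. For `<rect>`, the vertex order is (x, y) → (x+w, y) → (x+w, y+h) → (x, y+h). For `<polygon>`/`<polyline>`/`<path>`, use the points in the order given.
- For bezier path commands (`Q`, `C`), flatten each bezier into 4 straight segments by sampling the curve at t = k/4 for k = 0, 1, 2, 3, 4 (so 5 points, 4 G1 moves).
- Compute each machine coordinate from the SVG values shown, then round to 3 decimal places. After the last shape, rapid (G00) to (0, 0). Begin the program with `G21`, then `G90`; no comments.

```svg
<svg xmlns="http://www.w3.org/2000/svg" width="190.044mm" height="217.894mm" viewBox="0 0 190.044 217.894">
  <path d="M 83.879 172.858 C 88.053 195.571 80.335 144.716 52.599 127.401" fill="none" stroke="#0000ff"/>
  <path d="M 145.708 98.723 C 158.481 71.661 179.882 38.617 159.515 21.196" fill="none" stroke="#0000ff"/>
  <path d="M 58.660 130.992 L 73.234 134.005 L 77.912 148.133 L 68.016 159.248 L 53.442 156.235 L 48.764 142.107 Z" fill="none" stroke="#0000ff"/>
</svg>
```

1 u = 1 mm; y_m = 217.894 − y.

[1] `<path>` cubic bezier, #0000ff→cut S871 F966: (83.879,45.036) → (84.653,40.122) → (80.205,52.754) → (69.775,72.892) → (52.599,90.493)

[2] `<path>` cubic bezier, #0000ff→cut S871 F966: (145.708,119.171) → (156.118,140.252) → (165.039,161.550) → (167.746,181.041) → (159.515,196.698)

[3] `<path>` regular polygon, #0000ff→cut S871 F966: (58.660,86.902) → (73.234,83.889) → (77.912,69.761) → (68.016,58.646) → (53.442,61.659) → (48.764,75.787) → (58.660,86.902) (closed)

G21
G90
G00 X83.879 Y45.036
M4 S871
G01 X84.653 Y40.122 F966
G01 X80.205 Y52.754
G01 X69.775 Y72.892
G01 X52.599 Y90.493
M5
G00 X145.708 Y119.171
M4 S871
G01 X156.118 Y140.252 F966
G01 X165.039 Y161.550
G01 X167.746 Y181.041
G01 X159.515 Y196.698
M5
G00 X58.660 Y86.902
M4 S871
G01 X73.234 Y83.889 F966
G01 X77.912 Y69.761
G01 X68.016 Y58.646
G01 X53.442 Y61.659
G01 X48.764 Y75.787
G01 X58.660 Y86.902
M5
G00 X0.000 Y0.000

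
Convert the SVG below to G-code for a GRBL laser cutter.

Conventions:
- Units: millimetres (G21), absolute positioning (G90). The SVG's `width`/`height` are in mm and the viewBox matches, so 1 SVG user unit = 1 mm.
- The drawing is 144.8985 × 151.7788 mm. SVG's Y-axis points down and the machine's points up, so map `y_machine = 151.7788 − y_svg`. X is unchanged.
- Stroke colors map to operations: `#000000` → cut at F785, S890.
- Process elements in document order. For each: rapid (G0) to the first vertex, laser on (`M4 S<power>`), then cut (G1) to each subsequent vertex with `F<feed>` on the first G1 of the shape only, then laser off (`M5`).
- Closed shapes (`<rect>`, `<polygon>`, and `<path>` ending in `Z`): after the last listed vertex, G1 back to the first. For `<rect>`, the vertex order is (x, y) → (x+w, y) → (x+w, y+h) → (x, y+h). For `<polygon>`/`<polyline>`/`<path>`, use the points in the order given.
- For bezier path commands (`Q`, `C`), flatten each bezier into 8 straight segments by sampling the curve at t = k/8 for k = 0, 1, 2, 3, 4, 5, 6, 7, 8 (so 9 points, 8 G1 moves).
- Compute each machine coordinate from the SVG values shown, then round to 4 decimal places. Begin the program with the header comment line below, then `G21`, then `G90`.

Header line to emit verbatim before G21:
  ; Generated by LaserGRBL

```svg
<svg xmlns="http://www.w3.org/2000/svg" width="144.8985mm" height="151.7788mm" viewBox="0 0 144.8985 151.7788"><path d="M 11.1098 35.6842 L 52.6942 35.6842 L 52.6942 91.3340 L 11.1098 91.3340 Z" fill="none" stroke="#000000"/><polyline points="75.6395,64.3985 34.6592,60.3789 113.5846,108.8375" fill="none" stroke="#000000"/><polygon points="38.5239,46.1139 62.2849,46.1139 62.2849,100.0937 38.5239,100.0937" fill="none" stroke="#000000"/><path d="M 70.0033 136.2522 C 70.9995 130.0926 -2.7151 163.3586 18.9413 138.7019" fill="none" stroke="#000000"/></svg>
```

; Generated by LaserGRBL
G21
G90
G0 X11.1098 Y116.0946
M4 S890
G1 X52.6942 Y116.0946 F785
G1 X52.6942 Y60.4448
G1 X11.1098 Y60.4448
G1 X11.1098 Y116.0946
M5
G0 X75.6395 Y87.3803
M4 S890
G1 X34.6592 Y91.3999 F785
G1 X113.5846 Y42.9413
M5
G0 X38.5239 Y105.6649
M4 S890
G1 X62.2849 Y105.6649 F785
G1 X62.2849 Y51.6851
G1 X38.5239 Y51.6851
G1 X38.5239 Y105.6649
M5
G0 X70.0033 Y15.5266
M4 S890
G1 X67.2070 Y16.1785 F785
G1 X59.3997 Y14.2751
G1 X48.5746 Y10.9571
G1 X36.7247 Y7.3653
G1 X25.8433 Y4.6406
G1 X17.9235 Y3.9238
G1 X14.9585 Y6.3556
G1 X18.9413 Y13.0769
M5

viewBox `0 0 144.8985 151.7788` with mm width/height → 1 unit = 1 mm. Flip: y_m = 151.7788 − y_svg.

**Shape 1** — `<path>` rectangle, stroke `#000000` → cut (S890, F785). Machine vertices: (11.1098,116.0946) → (52.6942,116.0946) → (52.6942,60.4448) → (11.1098,60.4448) → (11.1098,116.0946). Closed: final G1 returns to the first vertex.

**Shape 2** — `<polyline>` open polyline, stroke `#000000` → cut (S890, F785). Machine vertices: (75.6395,87.3803) → (34.6592,91.3999) → (113.5846,42.9413). Open path.

**Shape 3** — `<polygon>` rectangle, stroke `#000000` → cut (S890, F785). Machine vertices: (38.5239,105.6649) → (62.2849,105.6649) → (62.2849,51.6851) → (38.5239,51.6851) → (38.5239,105.6649). Closed: final G1 returns to the first vertex.

**Shape 4** — `<path>` cubic bezier, stroke `#000000` → cut (S890, F785). Control points (SVG): P0=(70.0033,136.2522), P1=(70.9995,130.0926), P2=(-2.7151,163.3586), P3=(18.9413,138.7019); sampled at t=k/8. Machine vertices: (70.0033,15.5266) → (67.2070,16.1785) → (59.3997,14.2751) → (48.5746,10.9571) → (36.7247,7.3653) → (25.8433,4.6406) → (17.9235,3.9238) → (14.9585,6.3556) → (18.9413,13.0769). Open path.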